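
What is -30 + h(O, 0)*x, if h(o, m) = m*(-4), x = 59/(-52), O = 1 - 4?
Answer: -30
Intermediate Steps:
O = -3
x = -59/52 (x = 59*(-1/52) = -59/52 ≈ -1.1346)
h(o, m) = -4*m
-30 + h(O, 0)*x = -30 - 4*0*(-59/52) = -30 + 0*(-59/52) = -30 + 0 = -30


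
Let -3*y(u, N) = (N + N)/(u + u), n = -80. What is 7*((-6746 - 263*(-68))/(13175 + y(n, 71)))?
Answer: 18711840/3162071 ≈ 5.9176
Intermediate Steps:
y(u, N) = -N/(3*u) (y(u, N) = -(N + N)/(3*(u + u)) = -2*N/(3*(2*u)) = -2*N*1/(2*u)/3 = -N/(3*u))
7*((-6746 - 263*(-68))/(13175 + y(n, 71))) = 7*((-6746 - 263*(-68))/(13175 - ⅓*71/(-80))) = 7*((-6746 + 17884)/(13175 - ⅓*71*(-1/80))) = 7*(11138/(13175 + 71/240)) = 7*(11138/(3162071/240)) = 7*(11138*(240/3162071)) = 7*(2673120/3162071) = 18711840/3162071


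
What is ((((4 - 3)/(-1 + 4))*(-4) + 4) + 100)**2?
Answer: 94864/9 ≈ 10540.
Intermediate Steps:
((((4 - 3)/(-1 + 4))*(-4) + 4) + 100)**2 = (((1/3)*(-4) + 4) + 100)**2 = ((-4/3 + 4) + 100)**2 = (8/3 + 100)**2 = (308/3)**2 = 94864/9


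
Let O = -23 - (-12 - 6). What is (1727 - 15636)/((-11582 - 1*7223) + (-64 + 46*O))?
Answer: 13909/19099 ≈ 0.72826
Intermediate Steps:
O = -5 (O = -23 - 1*(-18) = -23 + 18 = -5)
(1727 - 15636)/((-11582 - 1*7223) + (-64 + 46*O)) = (1727 - 15636)/((-11582 - 1*7223) + (-64 + 46*(-5))) = -13909/((-11582 - 7223) + (-64 - 230)) = -13909/(-18805 - 294) = -13909/(-19099) = -13909*(-1/19099) = 13909/19099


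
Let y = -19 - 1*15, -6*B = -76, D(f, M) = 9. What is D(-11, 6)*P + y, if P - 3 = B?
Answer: 107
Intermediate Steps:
B = 38/3 (B = -⅙*(-76) = 38/3 ≈ 12.667)
y = -34 (y = -19 - 15 = -34)
P = 47/3 (P = 3 + 38/3 = 47/3 ≈ 15.667)
D(-11, 6)*P + y = 9*(47/3) - 34 = 141 - 34 = 107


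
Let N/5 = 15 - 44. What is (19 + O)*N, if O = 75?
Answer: -13630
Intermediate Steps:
N = -145 (N = 5*(15 - 44) = 5*(-29) = -145)
(19 + O)*N = (19 + 75)*(-145) = 94*(-145) = -13630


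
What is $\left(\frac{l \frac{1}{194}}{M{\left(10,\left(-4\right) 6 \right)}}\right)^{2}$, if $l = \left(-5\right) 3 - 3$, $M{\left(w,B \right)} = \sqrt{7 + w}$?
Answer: $\frac{81}{159953} \approx 0.0005064$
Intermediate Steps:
$l = -18$ ($l = -15 - 3 = -18$)
$\left(\frac{l \frac{1}{194}}{M{\left(10,\left(-4\right) 6 \right)}}\right)^{2} = \left(\frac{\left(-18\right) \frac{1}{194}}{\sqrt{7 + 10}}\right)^{2} = \left(\frac{\left(-18\right) \frac{1}{194}}{\sqrt{17}}\right)^{2} = \left(- \frac{9 \frac{\sqrt{17}}{17}}{97}\right)^{2} = \left(- \frac{9 \sqrt{17}}{1649}\right)^{2} = \frac{81}{159953}$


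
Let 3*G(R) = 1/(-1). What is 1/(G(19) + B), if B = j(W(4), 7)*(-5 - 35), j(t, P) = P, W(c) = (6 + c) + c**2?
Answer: -3/841 ≈ -0.0035672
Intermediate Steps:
W(c) = 6 + c + c**2
G(R) = -1/3 (G(R) = (1/3)/(-1) = (1/3)*(-1) = -1/3)
B = -280 (B = 7*(-5 - 35) = 7*(-40) = -280)
1/(G(19) + B) = 1/(-1/3 - 280) = 1/(-841/3) = -3/841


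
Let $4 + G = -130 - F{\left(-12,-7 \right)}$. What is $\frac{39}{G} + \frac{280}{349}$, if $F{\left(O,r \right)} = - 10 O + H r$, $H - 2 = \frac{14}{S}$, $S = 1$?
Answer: $\frac{26149}{49558} \approx 0.52764$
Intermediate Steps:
$H = 16$ ($H = 2 + \frac{14}{1} = 2 + 14 \cdot 1 = 2 + 14 = 16$)
$F{\left(O,r \right)} = - 10 O + 16 r$
$G = -142$ ($G = -4 - \left(130 - 112 + 120\right) = -4 - 138 = -142$)
$\frac{39}{G} + \frac{280}{349} = \frac{39}{-142} + \frac{280}{349} = 39 \left(- \frac{1}{142}\right) + 280 \cdot \frac{1}{349} = - \frac{39}{142} + \frac{280}{349} = \frac{26149}{49558}$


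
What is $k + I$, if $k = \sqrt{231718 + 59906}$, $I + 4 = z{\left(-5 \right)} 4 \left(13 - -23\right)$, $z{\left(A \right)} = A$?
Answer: $-724 + 2 \sqrt{72906} \approx -183.98$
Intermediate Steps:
$I = -724$ ($I = -4 + \left(-5\right) 4 \left(13 - -23\right) = -4 - 20 \left(13 + 23\right) = -4 - 720 = -724$)
$k = 2 \sqrt{72906}$ ($k = \sqrt{291624} = 2 \sqrt{72906} \approx 540.02$)
$k + I = 2 \sqrt{72906} - 724 = -724 + 2 \sqrt{72906}$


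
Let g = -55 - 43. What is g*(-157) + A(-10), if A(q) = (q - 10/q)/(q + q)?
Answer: 307729/20 ≈ 15386.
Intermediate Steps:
g = -98
A(q) = (q - 10/q)/(2*q) (A(q) = (q - 10/q)/((2*q)) = (q - 10/q)*(1/(2*q)) = (q - 10/q)/(2*q))
g*(-157) + A(-10) = -98*(-157) + (½ - 5/(-10)²) = 15386 + (½ - 5*1/100) = 15386 + (½ - 1/20) = 15386 + 9/20 = 307729/20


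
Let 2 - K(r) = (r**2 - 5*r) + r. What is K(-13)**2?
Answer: 47961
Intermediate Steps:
K(r) = 2 - r**2 + 4*r (K(r) = 2 - ((r**2 - 5*r) + r) = 2 - (r**2 - 4*r) = 2 + (-r**2 + 4*r) = 2 - r**2 + 4*r)
K(-13)**2 = (2 - 1*(-13)**2 + 4*(-13))**2 = (2 - 1*169 - 52)**2 = (2 - 169 - 52)**2 = (-219)**2 = 47961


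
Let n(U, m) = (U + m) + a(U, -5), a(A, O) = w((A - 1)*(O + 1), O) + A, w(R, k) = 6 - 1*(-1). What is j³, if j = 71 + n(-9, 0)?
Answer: 216000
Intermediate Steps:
w(R, k) = 7 (w(R, k) = 6 + 1 = 7)
a(A, O) = 7 + A
n(U, m) = 7 + m + 2*U (n(U, m) = (U + m) + (7 + U) = 7 + m + 2*U)
j = 60 (j = 71 + (7 + 0 + 2*(-9)) = 71 + (7 + 0 - 18) = 71 - 11 = 60)
j³ = 60³ = 216000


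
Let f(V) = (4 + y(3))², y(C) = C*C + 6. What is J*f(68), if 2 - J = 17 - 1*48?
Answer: 11913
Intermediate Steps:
J = 33 (J = 2 - (17 - 1*48) = 2 - (17 - 48) = 2 - 1*(-31) = 2 + 31 = 33)
y(C) = 6 + C² (y(C) = C² + 6 = 6 + C²)
f(V) = 361 (f(V) = (4 + (6 + 3²))² = (4 + (6 + 9))² = (4 + 15)² = 19² = 361)
J*f(68) = 33*361 = 11913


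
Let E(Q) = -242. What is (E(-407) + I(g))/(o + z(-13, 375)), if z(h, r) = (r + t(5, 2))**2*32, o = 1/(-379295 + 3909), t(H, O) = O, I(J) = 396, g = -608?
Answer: 57809444/1707303577407 ≈ 3.3860e-5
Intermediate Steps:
o = -1/375386 (o = 1/(-375386) = -1/375386 ≈ -2.6639e-6)
z(h, r) = 32*(2 + r)**2 (z(h, r) = (r + 2)**2*32 = (2 + r)**2*32 = 32*(2 + r)**2)
(E(-407) + I(g))/(o + z(-13, 375)) = (-242 + 396)/(-1/375386 + 32*(2 + 375)**2) = 154/(-1/375386 + 32*377**2) = 154/(-1/375386 + 32*142129) = 154/(-1/375386 + 4548128) = 154/(1707303577407/375386) = 154*(375386/1707303577407) = 57809444/1707303577407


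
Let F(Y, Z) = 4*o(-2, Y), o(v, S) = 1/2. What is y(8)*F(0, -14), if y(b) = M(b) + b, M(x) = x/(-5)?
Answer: 64/5 ≈ 12.800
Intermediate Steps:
o(v, S) = ½
M(x) = -x/5 (M(x) = x*(-⅕) = -x/5)
F(Y, Z) = 2 (F(Y, Z) = 4*(½) = 2)
y(b) = 4*b/5 (y(b) = -b/5 + b = 4*b/5)
y(8)*F(0, -14) = ((⅘)*8)*2 = (32/5)*2 = 64/5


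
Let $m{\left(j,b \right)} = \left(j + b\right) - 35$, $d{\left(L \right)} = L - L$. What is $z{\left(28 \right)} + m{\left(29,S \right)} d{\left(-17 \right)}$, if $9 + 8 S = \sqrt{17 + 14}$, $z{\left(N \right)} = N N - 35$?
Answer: $749$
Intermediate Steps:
$d{\left(L \right)} = 0$
$z{\left(N \right)} = -35 + N^{2}$ ($z{\left(N \right)} = N^{2} - 35 = -35 + N^{2}$)
$S = - \frac{9}{8} + \frac{\sqrt{31}}{8}$ ($S = - \frac{9}{8} + \frac{\sqrt{17 + 14}}{8} = - \frac{9}{8} + \frac{\sqrt{31}}{8} \approx -0.42903$)
$m{\left(j,b \right)} = -35 + b + j$ ($m{\left(j,b \right)} = \left(b + j\right) - 35 = -35 + b + j$)
$z{\left(28 \right)} + m{\left(29,S \right)} d{\left(-17 \right)} = \left(-35 + 28^{2}\right) + \left(-35 - \left(\frac{9}{8} - \frac{\sqrt{31}}{8}\right) + 29\right) 0 = \left(-35 + 784\right) + \left(- \frac{57}{8} + \frac{\sqrt{31}}{8}\right) 0 = 749 + 0 = 749$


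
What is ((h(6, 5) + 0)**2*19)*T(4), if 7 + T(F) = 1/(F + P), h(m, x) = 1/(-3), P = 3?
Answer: -304/21 ≈ -14.476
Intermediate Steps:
h(m, x) = -1/3
T(F) = -7 + 1/(3 + F) (T(F) = -7 + 1/(F + 3) = -7 + 1/(3 + F))
((h(6, 5) + 0)**2*19)*T(4) = ((-1/3 + 0)**2*19)*((-20 - 7*4)/(3 + 4)) = ((-1/3)**2*19)*((-20 - 28)/7) = ((1/9)*19)*((1/7)*(-48)) = (19/9)*(-48/7) = -304/21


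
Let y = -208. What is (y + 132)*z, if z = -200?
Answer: 15200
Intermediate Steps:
(y + 132)*z = (-208 + 132)*(-200) = -76*(-200) = 15200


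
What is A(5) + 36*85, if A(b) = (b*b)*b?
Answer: 3185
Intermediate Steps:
A(b) = b**3 (A(b) = b**2*b = b**3)
A(5) + 36*85 = 5**3 + 36*85 = 125 + 3060 = 3185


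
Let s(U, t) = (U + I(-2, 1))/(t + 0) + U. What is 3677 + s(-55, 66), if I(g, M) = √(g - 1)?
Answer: 21727/6 + I*√3/66 ≈ 3621.2 + 0.026243*I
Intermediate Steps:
I(g, M) = √(-1 + g)
s(U, t) = U + (U + I*√3)/t (s(U, t) = (U + √(-1 - 2))/(t + 0) + U = (U + √(-3))/t + U = (U + I*√3)/t + U = U + (U + I*√3)/t)
3677 + s(-55, 66) = 3677 + (-55 + I*√3 - 55*66)/66 = 3677 + (-55 + I*√3 - 3630)/66 = 3677 + (-3685 + I*√3)/66 = 3677 + (-335/6 + I*√3/66) = 21727/6 + I*√3/66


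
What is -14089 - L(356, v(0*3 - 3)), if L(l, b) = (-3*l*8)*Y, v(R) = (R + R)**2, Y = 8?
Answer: 54263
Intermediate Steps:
v(R) = 4*R**2 (v(R) = (2*R)**2 = 4*R**2)
L(l, b) = -192*l (L(l, b) = (-3*l*8)*8 = -24*l*8 = -192*l)
-14089 - L(356, v(0*3 - 3)) = -14089 - (-192)*356 = -14089 - 1*(-68352) = -14089 + 68352 = 54263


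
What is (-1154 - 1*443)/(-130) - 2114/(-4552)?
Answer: 1886091/147940 ≈ 12.749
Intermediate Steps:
(-1154 - 1*443)/(-130) - 2114/(-4552) = (-1154 - 443)*(-1/130) - 2114*(-1/4552) = -1597*(-1/130) + 1057/2276 = 1597/130 + 1057/2276 = 1886091/147940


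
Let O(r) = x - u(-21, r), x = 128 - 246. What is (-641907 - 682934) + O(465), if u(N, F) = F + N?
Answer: -1325403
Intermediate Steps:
x = -118
O(r) = -97 - r (O(r) = -118 - (r - 21) = -118 - (-21 + r) = -118 + (21 - r) = -97 - r)
(-641907 - 682934) + O(465) = (-641907 - 682934) + (-97 - 1*465) = -1324841 + (-97 - 465) = -1324841 - 562 = -1325403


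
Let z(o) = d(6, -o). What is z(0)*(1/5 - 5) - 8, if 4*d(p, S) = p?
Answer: -76/5 ≈ -15.200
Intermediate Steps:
d(p, S) = p/4
z(o) = 3/2 (z(o) = (¼)*6 = 3/2)
z(0)*(1/5 - 5) - 8 = 3*(1/5 - 5)/2 - 8 = 3*(⅕ - 5)/2 - 8 = (3/2)*(-24/5) - 8 = -36/5 - 8 = -76/5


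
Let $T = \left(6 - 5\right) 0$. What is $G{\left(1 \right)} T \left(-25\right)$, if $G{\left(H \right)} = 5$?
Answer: $0$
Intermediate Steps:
$T = 0$ ($T = 1 \cdot 0 = 0$)
$G{\left(1 \right)} T \left(-25\right) = 5 \cdot 0 \left(-25\right) = 0 \left(-25\right) = 0$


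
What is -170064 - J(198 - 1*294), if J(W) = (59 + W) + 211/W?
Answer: -16322381/96 ≈ -1.7002e+5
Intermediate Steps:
J(W) = 59 + W + 211/W
-170064 - J(198 - 1*294) = -170064 - (59 + (198 - 1*294) + 211/(198 - 1*294)) = -170064 - (59 + (198 - 294) + 211/(198 - 294)) = -170064 - (59 - 96 + 211/(-96)) = -170064 - (59 - 96 + 211*(-1/96)) = -170064 - (59 - 96 - 211/96) = -170064 - 1*(-3763/96) = -170064 + 3763/96 = -16322381/96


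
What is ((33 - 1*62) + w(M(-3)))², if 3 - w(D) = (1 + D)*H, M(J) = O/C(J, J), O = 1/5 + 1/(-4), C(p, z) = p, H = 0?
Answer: 676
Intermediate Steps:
O = -1/20 (O = 1*(⅕) + 1*(-¼) = ⅕ - ¼ = -1/20 ≈ -0.050000)
M(J) = -1/(20*J)
w(D) = 3 (w(D) = 3 - (1 + D)*0 = 3 - 1*0 = 3 + 0 = 3)
((33 - 1*62) + w(M(-3)))² = ((33 - 1*62) + 3)² = ((33 - 62) + 3)² = (-29 + 3)² = (-26)² = 676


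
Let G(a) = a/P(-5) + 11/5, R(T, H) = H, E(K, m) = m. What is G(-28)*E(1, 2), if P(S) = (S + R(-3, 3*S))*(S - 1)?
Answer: 59/15 ≈ 3.9333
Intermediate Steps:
P(S) = 4*S*(-1 + S) (P(S) = (S + 3*S)*(S - 1) = (4*S)*(-1 + S) = 4*S*(-1 + S))
G(a) = 11/5 + a/120 (G(a) = a/((4*(-5)*(-1 - 5))) + 11/5 = a/((4*(-5)*(-6))) + 11*(⅕) = a/120 + 11/5 = 11/5 + a/120)
G(-28)*E(1, 2) = (11/5 + (1/120)*(-28))*2 = (11/5 - 7/30)*2 = (59/30)*2 = 59/15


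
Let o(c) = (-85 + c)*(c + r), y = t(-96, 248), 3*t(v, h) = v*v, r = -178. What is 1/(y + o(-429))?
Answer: 1/315070 ≈ 3.1739e-6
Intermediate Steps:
t(v, h) = v²/3 (t(v, h) = (v*v)/3 = v²/3)
y = 3072 (y = (⅓)*(-96)² = (⅓)*9216 = 3072)
o(c) = (-178 + c)*(-85 + c) (o(c) = (-85 + c)*(c - 178) = (-85 + c)*(-178 + c) = (-178 + c)*(-85 + c))
1/(y + o(-429)) = 1/(3072 + (15130 + (-429)² - 263*(-429))) = 1/(3072 + (15130 + 184041 + 112827)) = 1/(3072 + 311998) = 1/315070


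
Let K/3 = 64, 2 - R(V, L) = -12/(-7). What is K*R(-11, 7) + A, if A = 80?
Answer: 944/7 ≈ 134.86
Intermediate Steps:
R(V, L) = 2/7 (R(V, L) = 2 - (-12)/(-7) = 2 - (-12)*(-1)/7 = 2 - 1*12/7 = 2 - 12/7 = 2/7)
K = 192 (K = 3*64 = 192)
K*R(-11, 7) + A = 192*(2/7) + 80 = 384/7 + 80 = 944/7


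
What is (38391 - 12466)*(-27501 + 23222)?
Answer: -110933075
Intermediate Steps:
(38391 - 12466)*(-27501 + 23222) = 25925*(-4279) = -110933075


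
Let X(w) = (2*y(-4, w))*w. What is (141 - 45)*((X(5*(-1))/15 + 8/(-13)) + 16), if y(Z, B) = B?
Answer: 23360/13 ≈ 1796.9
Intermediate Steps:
X(w) = 2*w² (X(w) = (2*w)*w = 2*w²)
(141 - 45)*((X(5*(-1))/15 + 8/(-13)) + 16) = (141 - 45)*(((2*(5*(-1))²)/15 + 8/(-13)) + 16) = 96*(((2*(-5)²)*(1/15) + 8*(-1/13)) + 16) = 96*(((2*25)*(1/15) - 8/13) + 16) = 96*((50*(1/15) - 8/13) + 16) = 96*((10/3 - 8/13) + 16) = 96*(106/39 + 16) = 96*(730/39) = 23360/13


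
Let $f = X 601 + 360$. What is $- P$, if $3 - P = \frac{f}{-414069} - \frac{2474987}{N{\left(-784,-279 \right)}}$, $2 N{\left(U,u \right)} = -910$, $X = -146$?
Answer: $\frac{1024289948548}{188401395} \approx 5436.7$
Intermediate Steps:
$N{\left(U,u \right)} = -455$ ($N{\left(U,u \right)} = \frac{1}{2} \left(-910\right) = -455$)
$f = -87386$ ($f = \left(-146\right) 601 + 360 = -87746 + 360 = -87386$)
$P = - \frac{1024289948548}{188401395}$ ($P = 3 - \left(- \frac{87386}{-414069} - \frac{2474987}{-455}\right) = 3 - \left(\left(-87386\right) \left(- \frac{1}{414069}\right) - - \frac{2474987}{455}\right) = 3 - \left(\frac{87386}{414069} + \frac{2474987}{455}\right) = 3 - \frac{1024855152733}{188401395} = - \frac{1024289948548}{188401395} \approx -5436.7$)
$- P = \left(-1\right) \left(- \frac{1024289948548}{188401395}\right) = \frac{1024289948548}{188401395}$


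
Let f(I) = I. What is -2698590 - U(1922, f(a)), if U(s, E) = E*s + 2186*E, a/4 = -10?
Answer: -2534270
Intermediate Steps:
a = -40 (a = 4*(-10) = -40)
U(s, E) = 2186*E + E*s
-2698590 - U(1922, f(a)) = -2698590 - (-40)*(2186 + 1922) = -2698590 - (-40)*4108 = -2698590 - 1*(-164320) = -2698590 + 164320 = -2534270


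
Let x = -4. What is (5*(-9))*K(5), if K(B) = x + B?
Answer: -45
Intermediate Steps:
K(B) = -4 + B
(5*(-9))*K(5) = (5*(-9))*(-4 + 5) = -45*1 = -45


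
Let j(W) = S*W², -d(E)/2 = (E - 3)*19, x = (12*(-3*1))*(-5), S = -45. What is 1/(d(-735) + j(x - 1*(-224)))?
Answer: -1/7316676 ≈ -1.3667e-7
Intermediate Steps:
x = 180 (x = (12*(-3))*(-5) = -36*(-5) = 180)
d(E) = 114 - 38*E (d(E) = -2*(E - 3)*19 = -2*(-3 + E)*19 = -2*(-57 + 19*E) = 114 - 38*E)
j(W) = -45*W²
1/(d(-735) + j(x - 1*(-224))) = 1/((114 - 38*(-735)) - 45*(180 - 1*(-224))²) = 1/((114 + 27930) - 45*(180 + 224)²) = 1/(28044 - 45*404²) = 1/(28044 - 45*163216) = 1/(28044 - 7344720) = 1/(-7316676) = -1/7316676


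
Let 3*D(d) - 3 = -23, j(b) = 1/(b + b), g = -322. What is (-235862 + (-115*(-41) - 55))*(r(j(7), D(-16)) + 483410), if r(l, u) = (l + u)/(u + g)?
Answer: -771404538597117/6902 ≈ -1.1177e+11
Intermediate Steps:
j(b) = 1/(2*b)
D(d) = -20/3 (D(d) = 1 + (⅓)*(-23) = 1 - 23/3 = -20/3)
r(l, u) = (l + u)/(-322 + u) (r(l, u) = (l + u)/(u - 322) = (l + u)/(-322 + u))
(-235862 + (-115*(-41) - 55))*(r(j(7), D(-16)) + 483410) = (-235862 + (-115*(-41) - 55))*(((½)/7 - 20/3)/(-322 - 20/3) + 483410) = (-235862 + (4715 - 55))*(((½)*(⅐) - 20/3)/(-986/3) + 483410) = (-235862 + 4660)*(-3*(1/14 - 20/3)/986 + 483410) = -231202*(-3/986*(-277/42) + 483410) = -231202*(277/13804 + 483410) = -231202*6672991917/13804 = -771404538597117/6902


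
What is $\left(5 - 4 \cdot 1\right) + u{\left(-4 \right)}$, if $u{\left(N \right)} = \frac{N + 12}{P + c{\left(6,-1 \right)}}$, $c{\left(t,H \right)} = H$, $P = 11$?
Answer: $\frac{9}{5} \approx 1.8$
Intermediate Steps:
$u{\left(N \right)} = \frac{6}{5} + \frac{N}{10}$ ($u{\left(N \right)} = \frac{N + 12}{11 - 1} = \frac{12 + N}{10} = \left(12 + N\right) \frac{1}{10} = \frac{6}{5} + \frac{N}{10}$)
$\left(5 - 4 \cdot 1\right) + u{\left(-4 \right)} = \left(5 - 4 \cdot 1\right) + \left(\frac{6}{5} + \frac{1}{10} \left(-4\right)\right) = \left(5 - 4\right) + \left(\frac{6}{5} - \frac{2}{5}\right) = \left(5 - 4\right) + \frac{4}{5} = 1 + \frac{4}{5} = \frac{9}{5}$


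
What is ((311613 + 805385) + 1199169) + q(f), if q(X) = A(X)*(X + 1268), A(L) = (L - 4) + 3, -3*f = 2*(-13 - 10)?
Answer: 21011053/9 ≈ 2.3346e+6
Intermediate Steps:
f = 46/3 (f = -2*(-13 - 10)/3 = -2*(-23)/3 = -1/3*(-46) = 46/3 ≈ 15.333)
A(L) = -1 + L (A(L) = (-4 + L) + 3 = -1 + L)
q(X) = (-1 + X)*(1268 + X) (q(X) = (-1 + X)*(X + 1268) = (-1 + X)*(1268 + X))
((311613 + 805385) + 1199169) + q(f) = ((311613 + 805385) + 1199169) + (-1 + 46/3)*(1268 + 46/3) = (1116998 + 1199169) + (43/3)*(3850/3) = 2316167 + 165550/9 = 21011053/9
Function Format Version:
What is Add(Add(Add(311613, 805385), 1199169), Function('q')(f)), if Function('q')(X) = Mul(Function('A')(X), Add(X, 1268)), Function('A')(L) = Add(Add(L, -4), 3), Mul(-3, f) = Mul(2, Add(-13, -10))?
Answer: Rational(21011053, 9) ≈ 2.3346e+6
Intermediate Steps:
f = Rational(46, 3) (f = Mul(Rational(-1, 3), Mul(2, Add(-13, -10))) = Mul(Rational(-1, 3), Mul(2, -23)) = Mul(Rational(-1, 3), -46) = Rational(46, 3) ≈ 15.333)
Function('A')(L) = Add(-1, L) (Function('A')(L) = Add(Add(-4, L), 3) = Add(-1, L))
Function('q')(X) = Mul(Add(-1, X), Add(1268, X)) (Function('q')(X) = Mul(Add(-1, X), Add(X, 1268)) = Mul(Add(-1, X), Add(1268, X)))
Add(Add(Add(311613, 805385), 1199169), Function('q')(f)) = Add(Add(Add(311613, 805385), 1199169), Mul(Add(-1, Rational(46, 3)), Add(1268, Rational(46, 3)))) = Add(Add(1116998, 1199169), Mul(Rational(43, 3), Rational(3850, 3))) = Add(2316167, Rational(165550, 9)) = Rational(21011053, 9)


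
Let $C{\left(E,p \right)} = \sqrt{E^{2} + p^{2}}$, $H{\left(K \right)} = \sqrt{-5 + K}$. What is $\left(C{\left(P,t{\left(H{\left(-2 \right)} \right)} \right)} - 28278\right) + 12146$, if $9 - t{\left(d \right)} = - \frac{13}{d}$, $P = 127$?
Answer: $-16132 + \frac{3 \sqrt{88123 - 182 i \sqrt{7}}}{7} \approx -16005.0 - 0.34759 i$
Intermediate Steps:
$t{\left(d \right)} = 9 + \frac{13}{d}$ ($t{\left(d \right)} = 9 - - \frac{13}{d} = 9 + \frac{13}{d}$)
$\left(C{\left(P,t{\left(H{\left(-2 \right)} \right)} \right)} - 28278\right) + 12146 = \left(\sqrt{127^{2} + \left(9 + \frac{13}{\sqrt{-5 - 2}}\right)^{2}} - 28278\right) + 12146 = \left(\sqrt{16129 + \left(9 + \frac{13}{\sqrt{-7}}\right)^{2}} - 28278\right) + 12146 = \left(\sqrt{16129 + \left(9 + \frac{13}{i \sqrt{7}}\right)^{2}} - 28278\right) + 12146 = \left(\sqrt{16129 + \left(9 + 13 \left(- \frac{i \sqrt{7}}{7}\right)\right)^{2}} - 28278\right) + 12146 = \left(\sqrt{16129 + \left(9 - \frac{13 i \sqrt{7}}{7}\right)^{2}} - 28278\right) + 12146 = \left(-28278 + \sqrt{16129 + \left(9 - \frac{13 i \sqrt{7}}{7}\right)^{2}}\right) + 12146 = -16132 + \sqrt{16129 + \left(9 - \frac{13 i \sqrt{7}}{7}\right)^{2}}$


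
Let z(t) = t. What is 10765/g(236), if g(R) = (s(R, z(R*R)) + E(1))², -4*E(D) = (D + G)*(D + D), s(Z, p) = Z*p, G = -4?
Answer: 8612/138217204181045 ≈ 6.2308e-11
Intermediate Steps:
E(D) = -D*(-4 + D)/2 (E(D) = -(D - 4)*(D + D)/4 = -(-4 + D)*2*D/4 = -D*(-4 + D)/2)
g(R) = (3/2 + R³)² (g(R) = (R*(R*R) + (½)*1*(4 - 1*1))² = (R*R² + (½)*1*(4 - 1))² = (R³ + (½)*1*3)² = (R³ + 3/2)² = (3/2 + R³)²)
10765/g(236) = 10765/(((3 + 2*236³)²/4)) = 10765/(((3 + 2*13144256)²/4)) = 10765/(((3 + 26288512)²/4)) = 10765/(((¼)*26288515²)) = 10765/(((¼)*691086020905225)) = 10765/(691086020905225/4) = 10765*(4/691086020905225) = 8612/138217204181045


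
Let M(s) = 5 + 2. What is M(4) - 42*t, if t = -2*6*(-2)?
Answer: -1001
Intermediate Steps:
t = 24 (t = -12*(-2) = 24)
M(s) = 7
M(4) - 42*t = 7 - 42*24 = 7 - 1008 = -1001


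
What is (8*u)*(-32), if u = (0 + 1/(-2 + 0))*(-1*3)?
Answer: -384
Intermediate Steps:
u = 3/2 (u = (0 + 1/(-2))*(-3) = (0 - ½)*(-3) = -½*(-3) = 3/2 ≈ 1.5000)
(8*u)*(-32) = (8*(3/2))*(-32) = 12*(-32) = -384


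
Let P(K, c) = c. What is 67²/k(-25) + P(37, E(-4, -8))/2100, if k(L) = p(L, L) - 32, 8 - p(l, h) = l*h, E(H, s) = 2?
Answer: -4712801/681450 ≈ -6.9158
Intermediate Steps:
p(l, h) = 8 - h*l (p(l, h) = 8 - l*h = 8 - h*l)
k(L) = -24 - L² (k(L) = (8 - L*L) - 32 = (8 - L²) - 32 = -24 - L²)
67²/k(-25) + P(37, E(-4, -8))/2100 = 67²/(-24 - 1*(-25)²) + 2/2100 = 4489/(-24 - 1*625) + 2*(1/2100) = 4489/(-24 - 625) + 1/1050 = 4489/(-649) + 1/1050 = 4489*(-1/649) + 1/1050 = -4489/649 + 1/1050 = -4712801/681450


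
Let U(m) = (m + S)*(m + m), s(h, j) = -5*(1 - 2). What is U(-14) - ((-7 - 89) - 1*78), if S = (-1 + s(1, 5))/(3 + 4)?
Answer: 550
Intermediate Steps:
s(h, j) = 5 (s(h, j) = -5*(-1) = 5)
S = 4/7 (S = (-1 + 5)/(3 + 4) = 4/7 ≈ 0.57143)
U(m) = 2*m*(4/7 + m) (U(m) = (m + 4/7)*(m + m) = (4/7 + m)*(2*m) = 2*m*(4/7 + m))
U(-14) - ((-7 - 89) - 1*78) = (2/7)*(-14)*(4 + 7*(-14)) - ((-7 - 89) - 1*78) = (2/7)*(-14)*(4 - 98) - (-96 - 78) = (2/7)*(-14)*(-94) - 1*(-174) = 376 + 174 = 550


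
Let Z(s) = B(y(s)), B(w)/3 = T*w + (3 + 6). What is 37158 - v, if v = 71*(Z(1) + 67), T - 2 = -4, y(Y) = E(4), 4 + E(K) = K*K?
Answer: 35596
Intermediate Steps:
E(K) = -4 + K**2 (E(K) = -4 + K*K = -4 + K**2)
y(Y) = 12 (y(Y) = -4 + 4**2 = -4 + 16 = 12)
T = -2 (T = 2 - 4 = -2)
B(w) = 27 - 6*w (B(w) = 3*(-2*w + (3 + 6)) = 3*(-2*w + 9) = 3*(9 - 2*w) = 27 - 6*w)
Z(s) = -45 (Z(s) = 27 - 6*12 = 27 - 72 = -45)
v = 1562 (v = 71*(-45 + 67) = 71*22 = 1562)
37158 - v = 37158 - 1*1562 = 37158 - 1562 = 35596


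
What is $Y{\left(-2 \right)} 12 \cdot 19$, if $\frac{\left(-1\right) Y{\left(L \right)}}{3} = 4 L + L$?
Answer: $6840$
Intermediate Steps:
$Y{\left(L \right)} = - 15 L$ ($Y{\left(L \right)} = - 3 \left(4 L + L\right) = - 3 \cdot 5 L = - 15 L$)
$Y{\left(-2 \right)} 12 \cdot 19 = \left(-15\right) \left(-2\right) 12 \cdot 19 = 30 \cdot 12 \cdot 19 = 360 \cdot 19 = 6840$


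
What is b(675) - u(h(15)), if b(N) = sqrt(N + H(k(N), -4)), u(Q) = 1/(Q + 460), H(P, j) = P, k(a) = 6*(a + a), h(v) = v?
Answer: -1/475 + 15*sqrt(39) ≈ 93.673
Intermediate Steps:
k(a) = 12*a (k(a) = 6*(2*a) = 12*a)
u(Q) = 1/(460 + Q)
b(N) = sqrt(13)*sqrt(N) (b(N) = sqrt(N + 12*N) = sqrt(13*N) = sqrt(13)*sqrt(N))
b(675) - u(h(15)) = sqrt(13)*sqrt(675) - 1/(460 + 15) = sqrt(13)*(15*sqrt(3)) - 1/475 = 15*sqrt(39) - 1*1/475 = 15*sqrt(39) - 1/475 = -1/475 + 15*sqrt(39)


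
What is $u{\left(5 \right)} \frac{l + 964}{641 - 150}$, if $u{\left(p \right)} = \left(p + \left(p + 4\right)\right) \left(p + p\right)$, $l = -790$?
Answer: $\frac{24360}{491} \approx 49.613$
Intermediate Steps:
$u{\left(p \right)} = 2 p \left(4 + 2 p\right)$ ($u{\left(p \right)} = \left(p + \left(4 + p\right)\right) 2 p = \left(4 + 2 p\right) 2 p = 2 p \left(4 + 2 p\right)$)
$u{\left(5 \right)} \frac{l + 964}{641 - 150} = 4 \cdot 5 \left(2 + 5\right) \frac{-790 + 964}{641 - 150} = 4 \cdot 5 \cdot 7 \cdot \frac{174}{491} = 140 \cdot 174 \cdot \frac{1}{491} = 140 \cdot \frac{174}{491} = \frac{24360}{491}$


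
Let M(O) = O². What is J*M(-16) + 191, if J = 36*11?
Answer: 101567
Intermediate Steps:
J = 396
J*M(-16) + 191 = 396*(-16)² + 191 = 396*256 + 191 = 101376 + 191 = 101567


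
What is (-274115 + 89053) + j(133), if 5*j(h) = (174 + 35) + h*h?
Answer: -907412/5 ≈ -1.8148e+5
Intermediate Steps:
j(h) = 209/5 + h**2/5 (j(h) = ((174 + 35) + h*h)/5 = (209 + h**2)/5 = 209/5 + h**2/5)
(-274115 + 89053) + j(133) = (-274115 + 89053) + (209/5 + (1/5)*133**2) = -185062 + (209/5 + (1/5)*17689) = -185062 + (209/5 + 17689/5) = -185062 + 17898/5 = -907412/5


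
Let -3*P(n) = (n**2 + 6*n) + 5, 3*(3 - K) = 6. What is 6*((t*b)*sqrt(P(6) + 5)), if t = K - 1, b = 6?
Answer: 0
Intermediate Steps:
K = 1 (K = 3 - 1/3*6 = 3 - 2 = 1)
P(n) = -5/3 - 2*n - n**2/3 (P(n) = -((n**2 + 6*n) + 5)/3 = -(5 + n**2 + 6*n)/3 = -5/3 - 2*n - n**2/3)
t = 0 (t = 1 - 1 = 0)
6*((t*b)*sqrt(P(6) + 5)) = 6*((0*6)*sqrt((-5/3 - 2*6 - 1/3*6**2) + 5)) = 6*(0*sqrt((-5/3 - 12 - 1/3*36) + 5)) = 6*(0*sqrt((-5/3 - 12 - 12) + 5)) = 6*(0*sqrt(-77/3 + 5)) = 6*(0*sqrt(-62/3)) = 6*(0*(I*sqrt(186)/3)) = 6*0 = 0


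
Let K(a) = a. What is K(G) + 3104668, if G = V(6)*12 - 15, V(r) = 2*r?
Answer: 3104797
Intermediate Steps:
G = 129 (G = (2*6)*12 - 15 = 12*12 - 15 = 144 - 15 = 129)
K(G) + 3104668 = 129 + 3104668 = 3104797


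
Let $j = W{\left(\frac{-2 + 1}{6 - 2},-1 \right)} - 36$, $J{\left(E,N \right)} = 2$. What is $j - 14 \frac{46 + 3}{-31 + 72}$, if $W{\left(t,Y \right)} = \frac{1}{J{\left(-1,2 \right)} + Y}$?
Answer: $- \frac{2121}{41} \approx -51.732$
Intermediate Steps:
$W{\left(t,Y \right)} = \frac{1}{2 + Y}$
$j = -35$ ($j = \frac{1}{2 - 1} - 36 = 1^{-1} - 36 = 1 - 36 = -35$)
$j - 14 \frac{46 + 3}{-31 + 72} = -35 - 14 \frac{46 + 3}{-31 + 72} = -35 - 14 \cdot \frac{49}{41} = -35 - 14 \cdot 49 \cdot \frac{1}{41} = -35 - \frac{686}{41} = - \frac{2121}{41}$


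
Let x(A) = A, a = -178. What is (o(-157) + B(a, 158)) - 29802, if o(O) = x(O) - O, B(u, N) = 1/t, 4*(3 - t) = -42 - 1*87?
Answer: -4202078/141 ≈ -29802.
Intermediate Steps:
t = 141/4 (t = 3 - (-42 - 1*87)/4 = 3 - (-42 - 87)/4 = 3 - ¼*(-129) = 3 + 129/4 = 141/4 ≈ 35.250)
B(u, N) = 4/141 (B(u, N) = 1/(141/4) = 4/141)
o(O) = 0 (o(O) = O - O = 0)
(o(-157) + B(a, 158)) - 29802 = (0 + 4/141) - 29802 = 4/141 - 29802 = -4202078/141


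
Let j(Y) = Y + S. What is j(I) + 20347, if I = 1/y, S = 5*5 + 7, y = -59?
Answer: 1202360/59 ≈ 20379.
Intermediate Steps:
S = 32 (S = 25 + 7 = 32)
I = -1/59 (I = 1/(-59) = -1/59 ≈ -0.016949)
j(Y) = 32 + Y (j(Y) = Y + 32 = 32 + Y)
j(I) + 20347 = (32 - 1/59) + 20347 = 1887/59 + 20347 = 1202360/59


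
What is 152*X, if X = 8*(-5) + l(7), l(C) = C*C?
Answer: 1368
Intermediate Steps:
l(C) = C**2
X = 9 (X = 8*(-5) + 7**2 = -40 + 49 = 9)
152*X = 152*9 = 1368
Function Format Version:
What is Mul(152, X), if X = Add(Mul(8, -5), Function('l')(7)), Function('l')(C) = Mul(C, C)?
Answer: 1368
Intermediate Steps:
Function('l')(C) = Pow(C, 2)
X = 9 (X = Add(Mul(8, -5), Pow(7, 2)) = Add(-40, 49) = 9)
Mul(152, X) = Mul(152, 9) = 1368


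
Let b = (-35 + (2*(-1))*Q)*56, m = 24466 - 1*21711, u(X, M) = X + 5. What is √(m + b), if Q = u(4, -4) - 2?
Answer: √11 ≈ 3.3166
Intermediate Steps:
u(X, M) = 5 + X
Q = 7 (Q = (5 + 4) - 2 = 9 - 2 = 7)
m = 2755 (m = 24466 - 21711 = 2755)
b = -2744 (b = (-35 + (2*(-1))*7)*56 = (-35 - 2*7)*56 = (-35 - 14)*56 = -49*56 = -2744)
√(m + b) = √(2755 - 2744) = √11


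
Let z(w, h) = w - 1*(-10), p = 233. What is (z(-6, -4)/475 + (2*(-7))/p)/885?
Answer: -1906/32649125 ≈ -5.8378e-5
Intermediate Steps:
z(w, h) = 10 + w (z(w, h) = w + 10 = 10 + w)
(z(-6, -4)/475 + (2*(-7))/p)/885 = ((10 - 6)/475 + (2*(-7))/233)/885 = (4*(1/475) - 14*1/233)*(1/885) = (4/475 - 14/233)*(1/885) = -5718/110675*1/885 = -1906/32649125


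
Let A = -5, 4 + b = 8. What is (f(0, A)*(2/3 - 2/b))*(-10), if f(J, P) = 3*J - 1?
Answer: 5/3 ≈ 1.6667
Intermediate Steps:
b = 4 (b = -4 + 8 = 4)
f(J, P) = -1 + 3*J
(f(0, A)*(2/3 - 2/b))*(-10) = ((-1 + 3*0)*(2/3 - 2/4))*(-10) = ((-1 + 0)*(2*(⅓) - 2*¼))*(-10) = -(⅔ - ½)*(-10) = -1*⅙*(-10) = -⅙*(-10) = 5/3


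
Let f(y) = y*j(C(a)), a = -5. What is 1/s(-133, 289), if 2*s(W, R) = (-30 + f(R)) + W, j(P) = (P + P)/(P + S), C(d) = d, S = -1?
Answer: 3/478 ≈ 0.0062762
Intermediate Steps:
j(P) = 2*P/(-1 + P) (j(P) = (P + P)/(P - 1) = (2*P)/(-1 + P) = 2*P/(-1 + P))
f(y) = 5*y/3 (f(y) = y*(2*(-5)/(-1 - 5)) = y*(2*(-5)/(-6)) = y*(2*(-5)*(-⅙)) = y*(5/3) = 5*y/3)
s(W, R) = -15 + W/2 + 5*R/6 (s(W, R) = ((-30 + 5*R/3) + W)/2 = (-30 + W + 5*R/3)/2 = -15 + W/2 + 5*R/6)
1/s(-133, 289) = 1/(-15 + (½)*(-133) + (⅚)*289) = 1/(-15 - 133/2 + 1445/6) = 1/(478/3) = 3/478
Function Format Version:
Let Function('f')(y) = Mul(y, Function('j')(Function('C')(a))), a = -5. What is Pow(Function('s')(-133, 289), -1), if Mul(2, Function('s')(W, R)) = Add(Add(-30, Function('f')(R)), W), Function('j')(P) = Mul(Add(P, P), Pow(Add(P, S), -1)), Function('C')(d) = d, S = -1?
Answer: Rational(3, 478) ≈ 0.0062762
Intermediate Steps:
Function('j')(P) = Mul(2, P, Pow(Add(-1, P), -1)) (Function('j')(P) = Mul(Add(P, P), Pow(Add(P, -1), -1)) = Mul(Mul(2, P), Pow(Add(-1, P), -1)) = Mul(2, P, Pow(Add(-1, P), -1)))
Function('f')(y) = Mul(Rational(5, 3), y) (Function('f')(y) = Mul(y, Mul(2, -5, Pow(Add(-1, -5), -1))) = Mul(y, Mul(2, -5, Pow(-6, -1))) = Mul(y, Mul(2, -5, Rational(-1, 6))) = Mul(y, Rational(5, 3)) = Mul(Rational(5, 3), y))
Function('s')(W, R) = Add(-15, Mul(Rational(1, 2), W), Mul(Rational(5, 6), R)) (Function('s')(W, R) = Mul(Rational(1, 2), Add(Add(-30, Mul(Rational(5, 3), R)), W)) = Mul(Rational(1, 2), Add(-30, W, Mul(Rational(5, 3), R))) = Add(-15, Mul(Rational(1, 2), W), Mul(Rational(5, 6), R)))
Pow(Function('s')(-133, 289), -1) = Pow(Add(-15, Mul(Rational(1, 2), -133), Mul(Rational(5, 6), 289)), -1) = Pow(Add(-15, Rational(-133, 2), Rational(1445, 6)), -1) = Pow(Rational(478, 3), -1) = Rational(3, 478)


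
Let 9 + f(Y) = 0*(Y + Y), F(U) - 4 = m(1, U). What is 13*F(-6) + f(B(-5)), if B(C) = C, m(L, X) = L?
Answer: 56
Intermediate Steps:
F(U) = 5 (F(U) = 4 + 1 = 5)
f(Y) = -9 (f(Y) = -9 + 0*(Y + Y) = -9 + 0*(2*Y) = -9 + 0 = -9)
13*F(-6) + f(B(-5)) = 13*5 - 9 = 65 - 9 = 56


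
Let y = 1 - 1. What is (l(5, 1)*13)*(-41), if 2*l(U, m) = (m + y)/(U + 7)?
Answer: -533/24 ≈ -22.208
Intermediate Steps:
y = 0
l(U, m) = m/(2*(7 + U)) (l(U, m) = ((m + 0)/(U + 7))/2 = (m/(7 + U))/2 = m/(2*(7 + U)))
(l(5, 1)*13)*(-41) = (((½)*1/(7 + 5))*13)*(-41) = (((½)*1/12)*13)*(-41) = (((½)*1*(1/12))*13)*(-41) = ((1/24)*13)*(-41) = (13/24)*(-41) = -533/24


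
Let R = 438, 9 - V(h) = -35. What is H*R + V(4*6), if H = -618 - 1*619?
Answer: -541762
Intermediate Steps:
H = -1237 (H = -618 - 619 = -1237)
V(h) = 44 (V(h) = 9 - 1*(-35) = 9 + 35 = 44)
H*R + V(4*6) = -1237*438 + 44 = -541806 + 44 = -541762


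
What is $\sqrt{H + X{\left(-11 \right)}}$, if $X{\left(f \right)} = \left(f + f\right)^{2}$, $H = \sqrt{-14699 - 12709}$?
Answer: $2 \sqrt{121 + i \sqrt{1713}} \approx 22.311 + 3.7102 i$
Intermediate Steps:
$H = 4 i \sqrt{1713}$ ($H = \sqrt{-27408} = 4 i \sqrt{1713} \approx 165.55 i$)
$X{\left(f \right)} = 4 f^{2}$ ($X{\left(f \right)} = \left(2 f\right)^{2} = 4 f^{2}$)
$\sqrt{H + X{\left(-11 \right)}} = \sqrt{4 i \sqrt{1713} + 4 \left(-11\right)^{2}} = \sqrt{4 i \sqrt{1713} + 4 \cdot 121} = \sqrt{4 i \sqrt{1713} + 484} = \sqrt{484 + 4 i \sqrt{1713}}$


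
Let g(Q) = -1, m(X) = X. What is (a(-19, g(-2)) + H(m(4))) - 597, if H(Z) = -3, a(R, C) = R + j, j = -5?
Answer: -624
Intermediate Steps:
a(R, C) = -5 + R (a(R, C) = R - 5 = -5 + R)
(a(-19, g(-2)) + H(m(4))) - 597 = ((-5 - 19) - 3) - 597 = (-24 - 3) - 597 = -27 - 597 = -624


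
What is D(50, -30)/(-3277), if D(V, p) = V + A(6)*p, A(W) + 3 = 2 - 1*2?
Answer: -140/3277 ≈ -0.042722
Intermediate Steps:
A(W) = -3 (A(W) = -3 + (2 - 1*2) = -3 + (2 - 2) = -3 + 0 = -3)
D(V, p) = V - 3*p
D(50, -30)/(-3277) = (50 - 3*(-30))/(-3277) = (50 + 90)*(-1/3277) = 140*(-1/3277) = -140/3277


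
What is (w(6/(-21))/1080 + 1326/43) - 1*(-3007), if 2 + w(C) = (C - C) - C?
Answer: 82294967/27090 ≈ 3037.8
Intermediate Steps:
w(C) = -2 - C (w(C) = -2 + ((C - C) - C) = -2 + (0 - C) = -2 - C)
(w(6/(-21))/1080 + 1326/43) - 1*(-3007) = ((-2 - 6/(-21))/1080 + 1326/43) - 1*(-3007) = ((-2 - 6*(-1)/21)*(1/1080) + 1326*(1/43)) + 3007 = ((-2 - 1*(-2/7))*(1/1080) + 1326/43) + 3007 = ((-2 + 2/7)*(1/1080) + 1326/43) + 3007 = (-12/7*1/1080 + 1326/43) + 3007 = (-1/630 + 1326/43) + 3007 = 835337/27090 + 3007 = 82294967/27090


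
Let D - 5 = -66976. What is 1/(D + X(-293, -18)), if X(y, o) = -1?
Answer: -1/66972 ≈ -1.4932e-5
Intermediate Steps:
D = -66971 (D = 5 - 66976 = -66971)
1/(D + X(-293, -18)) = 1/(-66971 - 1) = 1/(-66972) = -1/66972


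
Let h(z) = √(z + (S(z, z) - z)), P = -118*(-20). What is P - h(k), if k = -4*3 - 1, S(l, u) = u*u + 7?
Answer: 2360 - 4*√11 ≈ 2346.7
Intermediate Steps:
S(l, u) = 7 + u² (S(l, u) = u² + 7 = 7 + u²)
k = -13 (k = -12 - 1 = -13)
P = 2360
h(z) = √(7 + z²) (h(z) = √(z + ((7 + z²) - z)) = √(z + (7 + z² - z)) = √(7 + z²))
P - h(k) = 2360 - √(7 + (-13)²) = 2360 - √(7 + 169) = 2360 - √176 = 2360 - 4*√11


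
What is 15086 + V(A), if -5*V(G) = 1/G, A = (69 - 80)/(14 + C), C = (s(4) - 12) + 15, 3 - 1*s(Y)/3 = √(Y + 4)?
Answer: 829756/55 - 6*√2/55 ≈ 15086.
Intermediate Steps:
s(Y) = 9 - 3*√(4 + Y) (s(Y) = 9 - 3*√(Y + 4) = 9 - 3*√(4 + Y))
C = 12 - 6*√2 (C = ((9 - 3*√(4 + 4)) - 12) + 15 = ((9 - 6*√2) - 12) + 15 = (-3 - 6*√2) + 15 = 12 - 6*√2 ≈ 3.5147)
A = -11/(26 - 6*√2) (A = (69 - 80)/(14 + (12 - 6*√2)) = -11/(26 - 6*√2) ≈ -0.62804)
V(G) = -1/(5*G)
15086 + V(A) = 15086 - 1/(5*(-143/302 - 33*√2/302))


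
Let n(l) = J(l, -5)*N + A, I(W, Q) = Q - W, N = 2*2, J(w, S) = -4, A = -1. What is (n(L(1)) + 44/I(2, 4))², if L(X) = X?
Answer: 25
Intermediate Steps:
N = 4
n(l) = -17 (n(l) = -4*4 - 1 = -16 - 1 = -17)
(n(L(1)) + 44/I(2, 4))² = (-17 + 44/(4 - 1*2))² = (-17 + 44/(4 - 2))² = (-17 + 44/2)² = (-17 + 44*(½))² = (-17 + 22)² = 5² = 25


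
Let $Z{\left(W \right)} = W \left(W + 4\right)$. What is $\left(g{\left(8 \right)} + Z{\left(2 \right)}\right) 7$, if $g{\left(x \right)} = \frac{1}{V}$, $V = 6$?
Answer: $\frac{511}{6} \approx 85.167$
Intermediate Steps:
$Z{\left(W \right)} = W \left(4 + W\right)$
$g{\left(x \right)} = \frac{1}{6}$
$\left(g{\left(8 \right)} + Z{\left(2 \right)}\right) 7 = \left(\frac{1}{6} + 2 \left(4 + 2\right)\right) 7 = \left(\frac{1}{6} + 2 \cdot 6\right) 7 = \left(\frac{1}{6} + 12\right) 7 = \frac{73}{6} \cdot 7 = \frac{511}{6}$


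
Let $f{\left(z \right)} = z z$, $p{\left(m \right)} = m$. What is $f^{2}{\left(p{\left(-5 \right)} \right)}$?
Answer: $625$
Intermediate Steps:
$f{\left(z \right)} = z^{2}$
$f^{2}{\left(p{\left(-5 \right)} \right)} = \left(\left(-5\right)^{2}\right)^{2} = 25^{2} = 625$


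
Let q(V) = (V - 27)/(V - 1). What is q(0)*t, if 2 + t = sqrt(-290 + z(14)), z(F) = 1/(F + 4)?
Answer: -54 + 9*I*sqrt(10438)/2 ≈ -54.0 + 459.75*I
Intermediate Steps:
z(F) = 1/(4 + F)
q(V) = (-27 + V)/(-1 + V)
t = -2 + I*sqrt(10438)/6 (t = -2 + sqrt(-290 + 1/(4 + 14)) = -2 + sqrt(-290 + 1/18) = -2 + sqrt(-5219/18) = -2 + I*sqrt(10438)/6 ≈ -2.0 + 17.028*I)
q(0)*t = ((-27 + 0)/(-1 + 0))*(-2 + I*sqrt(10438)/6) = (-27/(-1))*(-2 + I*sqrt(10438)/6) = (-1*(-27))*(-2 + I*sqrt(10438)/6) = 27*(-2 + I*sqrt(10438)/6) = -54 + 9*I*sqrt(10438)/2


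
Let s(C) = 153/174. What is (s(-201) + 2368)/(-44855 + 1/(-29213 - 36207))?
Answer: -4494190450/85098008929 ≈ -0.052812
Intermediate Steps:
s(C) = 51/58 (s(C) = 153*(1/174) = 51/58)
(s(-201) + 2368)/(-44855 + 1/(-29213 - 36207)) = (51/58 + 2368)/(-44855 + 1/(-29213 - 36207)) = 137395/(58*(-44855 + 1/(-65420))) = 137395/(58*(-44855 - 1/65420)) = 137395/(58*(-2934414101/65420)) = (137395/58)*(-65420/2934414101) = -4494190450/85098008929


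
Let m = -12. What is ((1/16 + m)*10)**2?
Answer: 912025/64 ≈ 14250.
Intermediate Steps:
((1/16 + m)*10)**2 = ((1/16 - 12)*10)**2 = (-191/16*10)**2 = (-955/8)**2 = 912025/64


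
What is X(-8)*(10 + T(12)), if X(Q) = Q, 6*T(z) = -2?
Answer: -232/3 ≈ -77.333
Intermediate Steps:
T(z) = -1/3 (T(z) = (1/6)*(-2) = -1/3)
X(-8)*(10 + T(12)) = -8*(10 - 1/3) = -8*29/3 = -232/3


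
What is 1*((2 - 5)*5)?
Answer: -15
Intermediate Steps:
1*((2 - 5)*5) = 1*(-3*5) = 1*(-15) = -15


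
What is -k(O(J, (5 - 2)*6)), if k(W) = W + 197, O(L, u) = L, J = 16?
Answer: -213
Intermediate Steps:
k(W) = 197 + W
-k(O(J, (5 - 2)*6)) = -(197 + 16) = -1*213 = -213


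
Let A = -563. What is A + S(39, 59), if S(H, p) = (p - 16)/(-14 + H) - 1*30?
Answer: -14782/25 ≈ -591.28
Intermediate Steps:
S(H, p) = -30 + (-16 + p)/(-14 + H) (S(H, p) = (-16 + p)/(-14 + H) - 30 = -30 + (-16 + p)/(-14 + H))
A + S(39, 59) = -563 + (404 + 59 - 30*39)/(-14 + 39) = -563 + (404 + 59 - 1170)/25 = -563 + (1/25)*(-707) = -563 - 707/25 = -14782/25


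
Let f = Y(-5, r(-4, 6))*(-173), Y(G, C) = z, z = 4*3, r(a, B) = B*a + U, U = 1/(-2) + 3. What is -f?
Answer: 2076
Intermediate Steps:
U = 5/2 (U = -½ + 3 = 5/2 ≈ 2.5000)
r(a, B) = 5/2 + B*a (r(a, B) = B*a + 5/2 = 5/2 + B*a)
z = 12
Y(G, C) = 12
f = -2076 (f = 12*(-173) = -2076)
-f = -1*(-2076) = 2076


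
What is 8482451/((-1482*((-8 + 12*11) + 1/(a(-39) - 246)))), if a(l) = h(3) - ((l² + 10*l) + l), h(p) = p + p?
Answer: -1883104122/40796249 ≈ -46.159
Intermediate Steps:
h(p) = 2*p
a(l) = 6 - l² - 11*l (a(l) = 2*3 - ((l² + 10*l) + l) = 6 - (l² + 11*l) = 6 + (-l² - 11*l) = 6 - l² - 11*l)
8482451/((-1482*((-8 + 12*11) + 1/(a(-39) - 246)))) = 8482451/((-1482*((-8 + 12*11) + 1/((6 - 1*(-39)² - 11*(-39)) - 246)))) = 8482451/((-1482*((-8 + 132) + 1/((6 - 1*1521 + 429) - 246)))) = 8482451/((-1482*(124 + 1/((6 - 1521 + 429) - 246)))) = 8482451/((-1482*(124 + 1/(-1086 - 246)))) = 8482451/((-1482*(124 + 1/(-1332)))) = 8482451/((-1482*(124 - 1/1332))) = 8482451/((-1482*165167/1332)) = 8482451/(-40796249/222) = 8482451*(-222/40796249) = -1883104122/40796249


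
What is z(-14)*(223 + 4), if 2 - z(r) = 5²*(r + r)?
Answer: 159354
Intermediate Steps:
z(r) = 2 - 50*r (z(r) = 2 - 5²*(r + r) = 2 - 25*2*r = 2 - 50*r)
z(-14)*(223 + 4) = (2 - 50*(-14))*(223 + 4) = (2 + 700)*227 = 702*227 = 159354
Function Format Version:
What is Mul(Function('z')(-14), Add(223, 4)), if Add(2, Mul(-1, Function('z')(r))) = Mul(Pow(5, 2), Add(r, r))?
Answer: 159354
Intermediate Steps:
Function('z')(r) = Add(2, Mul(-50, r)) (Function('z')(r) = Add(2, Mul(-1, Mul(Pow(5, 2), Add(r, r)))) = Add(2, Mul(-1, Mul(25, Mul(2, r)))) = Add(2, Mul(-1, Mul(50, r))) = Add(2, Mul(-50, r)))
Mul(Function('z')(-14), Add(223, 4)) = Mul(Add(2, Mul(-50, -14)), Add(223, 4)) = Mul(Add(2, 700), 227) = Mul(702, 227) = 159354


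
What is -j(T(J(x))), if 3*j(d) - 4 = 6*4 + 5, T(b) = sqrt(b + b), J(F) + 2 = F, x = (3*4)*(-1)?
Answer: -11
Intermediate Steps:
x = -12 (x = 12*(-1) = -12)
J(F) = -2 + F
T(b) = sqrt(2)*sqrt(b) (T(b) = sqrt(2*b) = sqrt(2)*sqrt(b))
j(d) = 11 (j(d) = 4/3 + (6*4 + 5)/3 = 4/3 + (24 + 5)/3 = 4/3 + (1/3)*29 = 4/3 + 29/3 = 11)
-j(T(J(x))) = -1*11 = -11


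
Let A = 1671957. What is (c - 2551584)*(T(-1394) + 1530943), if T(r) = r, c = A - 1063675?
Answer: -2972375630798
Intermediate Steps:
c = 608282 (c = 1671957 - 1063675 = 608282)
(c - 2551584)*(T(-1394) + 1530943) = (608282 - 2551584)*(-1394 + 1530943) = -1943302*1529549 = -2972375630798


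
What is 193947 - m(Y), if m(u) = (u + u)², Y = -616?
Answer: -1323877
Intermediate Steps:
m(u) = 4*u² (m(u) = (2*u)² = 4*u²)
193947 - m(Y) = 193947 - 4*(-616)² = 193947 - 4*379456 = 193947 - 1*1517824 = 193947 - 1517824 = -1323877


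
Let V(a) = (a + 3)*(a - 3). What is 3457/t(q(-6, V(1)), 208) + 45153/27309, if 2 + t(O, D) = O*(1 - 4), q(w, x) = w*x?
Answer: -29271625/1329038 ≈ -22.025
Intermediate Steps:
V(a) = (-3 + a)*(3 + a) (V(a) = (3 + a)*(-3 + a) = (-3 + a)*(3 + a))
t(O, D) = -2 - 3*O (t(O, D) = -2 + O*(1 - 4) = -2 + O*(-3) = -2 - 3*O)
3457/t(q(-6, V(1)), 208) + 45153/27309 = 3457/(-2 - (-18)*(-9 + 1²)) + 45153/27309 = 3457/(-2 - (-18)*(-9 + 1)) + 45153*(1/27309) = 3457/(-2 - (-18)*(-8)) + 15051/9103 = 3457/(-2 - 3*48) + 15051/9103 = 3457/(-2 - 144) + 15051/9103 = 3457/(-146) + 15051/9103 = 3457*(-1/146) + 15051/9103 = -3457/146 + 15051/9103 = -29271625/1329038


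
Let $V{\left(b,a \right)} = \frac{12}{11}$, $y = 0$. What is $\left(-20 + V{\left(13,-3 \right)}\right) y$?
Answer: $0$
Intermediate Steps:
$V{\left(b,a \right)} = \frac{12}{11}$ ($V{\left(b,a \right)} = 12 \cdot \frac{1}{11} = \frac{12}{11}$)
$\left(-20 + V{\left(13,-3 \right)}\right) y = \left(-20 + \frac{12}{11}\right) 0 = \left(- \frac{208}{11}\right) 0 = 0$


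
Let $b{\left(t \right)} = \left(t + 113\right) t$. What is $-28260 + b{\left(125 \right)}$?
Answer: $1490$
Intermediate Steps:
$b{\left(t \right)} = t \left(113 + t\right)$ ($b{\left(t \right)} = \left(113 + t\right) t = t \left(113 + t\right)$)
$-28260 + b{\left(125 \right)} = -28260 + 125 \left(113 + 125\right) = -28260 + 125 \cdot 238 = -28260 + 29750 = 1490$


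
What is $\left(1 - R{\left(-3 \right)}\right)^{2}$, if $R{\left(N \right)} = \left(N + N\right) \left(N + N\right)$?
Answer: $1225$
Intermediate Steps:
$R{\left(N \right)} = 4 N^{2}$ ($R{\left(N \right)} = 2 N 2 N = 4 N^{2}$)
$\left(1 - R{\left(-3 \right)}\right)^{2} = \left(1 - 4 \left(-3\right)^{2}\right)^{2} = \left(1 - 4 \cdot 9\right)^{2} = \left(1 - 36\right)^{2} = \left(-35\right)^{2} = 1225$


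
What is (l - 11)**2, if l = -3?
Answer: 196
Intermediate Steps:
(l - 11)**2 = (-3 - 11)**2 = (-14)**2 = 196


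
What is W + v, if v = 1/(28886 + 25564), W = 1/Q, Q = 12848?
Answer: 3059/31798800 ≈ 9.6199e-5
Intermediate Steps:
W = 1/12848 ≈ 7.7833e-5
v = 1/54450 ≈ 1.8365e-5
W + v = 1/12848 + 1/54450 = 3059/31798800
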